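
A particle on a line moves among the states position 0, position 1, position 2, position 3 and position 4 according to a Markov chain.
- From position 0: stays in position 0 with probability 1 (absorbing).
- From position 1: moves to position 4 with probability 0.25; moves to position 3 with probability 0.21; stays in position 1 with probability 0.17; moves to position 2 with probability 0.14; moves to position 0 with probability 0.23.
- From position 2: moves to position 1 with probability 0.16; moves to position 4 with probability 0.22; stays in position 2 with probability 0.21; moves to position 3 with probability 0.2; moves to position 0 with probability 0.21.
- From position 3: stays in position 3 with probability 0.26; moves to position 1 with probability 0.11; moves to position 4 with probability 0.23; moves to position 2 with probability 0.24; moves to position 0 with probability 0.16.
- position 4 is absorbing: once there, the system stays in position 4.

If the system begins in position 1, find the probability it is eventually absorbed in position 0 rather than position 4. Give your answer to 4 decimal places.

0.4676

Let h(s) be the probability of absorption at position 0 starting from transient state s. Then h(position 0) = 1 and h(position 4) = 0. By first-step analysis:
h(position 1) = 0.23·1 + 0.17·h(position 1) + 0.14·h(position 2) + 0.21·h(position 3) + 0.25·0
h(position 2) = 0.21·1 + 0.16·h(position 1) + 0.21·h(position 2) + 0.2·h(position 3) + 0.22·0
h(position 3) = 0.16·1 + 0.11·h(position 1) + 0.24·h(position 2) + 0.26·h(position 3) + 0.23·0
Solving: h(position 1) = 0.4676, h(position 2) = 0.4716, h(position 3) = 0.4387.
Starting from position 1, the probability is 0.4676.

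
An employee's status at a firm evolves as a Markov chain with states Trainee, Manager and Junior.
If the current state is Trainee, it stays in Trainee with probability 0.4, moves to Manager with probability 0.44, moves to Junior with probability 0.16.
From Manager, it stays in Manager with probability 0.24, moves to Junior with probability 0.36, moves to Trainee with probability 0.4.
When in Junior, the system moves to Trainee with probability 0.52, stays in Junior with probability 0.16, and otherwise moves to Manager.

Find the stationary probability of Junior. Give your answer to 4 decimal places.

0.2288

Let the stationary distribution be π with π = πP and π_1 + π_2 + π_3 = 1.
π_1 = 0.4·π_1 + 0.4·π_2 + 0.52·π_3
π_2 = 0.44·π_1 + 0.24·π_2 + 0.32·π_3
Solving with the normalization constraint gives π = (0.4275, 0.3438, 0.2288).
So the stationary probability of Junior is 0.2288.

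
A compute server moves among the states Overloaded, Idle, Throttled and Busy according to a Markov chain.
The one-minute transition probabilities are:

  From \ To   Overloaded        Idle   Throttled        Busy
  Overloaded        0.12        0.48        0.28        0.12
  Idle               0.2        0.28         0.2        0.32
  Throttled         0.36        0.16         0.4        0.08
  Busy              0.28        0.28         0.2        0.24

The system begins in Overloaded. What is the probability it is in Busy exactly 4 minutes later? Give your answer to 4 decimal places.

Propagate the distribution vector 4 minutes from Overloaded.
After 0 minutes: (1.0000, 0.0000, 0.0000, 0.0000)
After 1 minute: (0.1200, 0.4800, 0.2800, 0.1200)
After 2 minutes: (0.2448, 0.2704, 0.2656, 0.2192)
After 3 minutes: (0.2404, 0.2971, 0.2727, 0.1898)
After 4 minutes: (0.2396, 0.2954, 0.2738, 0.1913)
P(in Busy after 4 minutes) = 0.1913

0.1913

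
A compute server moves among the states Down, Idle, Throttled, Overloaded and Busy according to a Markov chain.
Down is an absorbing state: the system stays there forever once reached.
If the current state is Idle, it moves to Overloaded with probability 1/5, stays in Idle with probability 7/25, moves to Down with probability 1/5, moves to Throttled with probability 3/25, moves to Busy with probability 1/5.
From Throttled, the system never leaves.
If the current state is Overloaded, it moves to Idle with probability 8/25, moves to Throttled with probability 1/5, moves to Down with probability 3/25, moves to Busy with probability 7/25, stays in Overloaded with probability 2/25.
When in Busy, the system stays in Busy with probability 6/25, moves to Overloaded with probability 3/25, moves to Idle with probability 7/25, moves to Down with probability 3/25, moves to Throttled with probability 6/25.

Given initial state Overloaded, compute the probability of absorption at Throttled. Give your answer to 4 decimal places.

Let h(s) be the probability of absorption at Throttled starting from transient state s. Then h(Throttled) = 1 and h(Down) = 0. By first-step analysis:
h(Idle) = 0.2·0 + 0.28·h(Idle) + 0.12·1 + 0.2·h(Overloaded) + 0.2·h(Busy)
h(Overloaded) = 0.12·0 + 0.32·h(Idle) + 0.2·1 + 0.08·h(Overloaded) + 0.28·h(Busy)
h(Busy) = 0.12·0 + 0.28·h(Idle) + 0.24·1 + 0.12·h(Overloaded) + 0.24·h(Busy)
Solving: h(Idle) = 0.4854, h(Overloaded) = 0.5639, h(Busy) = 0.5837.
Starting from Overloaded, the probability is 0.5639.

0.5639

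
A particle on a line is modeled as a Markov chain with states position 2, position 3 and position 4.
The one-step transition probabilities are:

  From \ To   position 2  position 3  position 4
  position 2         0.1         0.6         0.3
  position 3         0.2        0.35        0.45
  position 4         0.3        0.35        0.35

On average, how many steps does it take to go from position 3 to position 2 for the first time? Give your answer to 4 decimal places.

4.1509

Let t(s) be the expected number of steps to first reach position 2 from state s, with t(position 2) = 0. Conditioning on the first step:
t(position 3) = 1 + 0.35·t(position 3) + 0.45·t(position 4)
t(position 4) = 1 + 0.35·t(position 3) + 0.35·t(position 4)
Solving: t(position 3) = 4.1509, t(position 4) = 3.7736.
Expected steps from position 3 to position 2: 4.1509.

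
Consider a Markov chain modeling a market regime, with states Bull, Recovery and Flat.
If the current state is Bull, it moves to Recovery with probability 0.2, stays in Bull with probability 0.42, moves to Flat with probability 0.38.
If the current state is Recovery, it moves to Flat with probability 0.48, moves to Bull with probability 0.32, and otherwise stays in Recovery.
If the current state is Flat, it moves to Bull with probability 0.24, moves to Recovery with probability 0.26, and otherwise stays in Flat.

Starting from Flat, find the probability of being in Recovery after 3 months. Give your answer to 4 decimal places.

0.2280

Propagate the distribution vector 3 months from Flat.
After 0 months: (0.0000, 0.0000, 1.0000)
After 1 month: (0.2400, 0.2600, 0.5000)
After 2 months: (0.3040, 0.2300, 0.4660)
After 3 months: (0.3131, 0.2280, 0.4589)
P(in Recovery after 3 months) = 0.2280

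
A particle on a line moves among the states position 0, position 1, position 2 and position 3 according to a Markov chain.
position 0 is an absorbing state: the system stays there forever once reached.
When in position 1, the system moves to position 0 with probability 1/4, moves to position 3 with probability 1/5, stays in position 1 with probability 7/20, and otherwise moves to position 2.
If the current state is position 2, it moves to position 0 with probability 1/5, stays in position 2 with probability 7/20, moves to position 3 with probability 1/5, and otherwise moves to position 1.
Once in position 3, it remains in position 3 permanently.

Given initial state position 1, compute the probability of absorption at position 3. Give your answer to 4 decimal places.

0.4564

Let h(s) be the probability of absorption at position 3 starting from transient state s. Then h(position 3) = 1 and h(position 0) = 0. By first-step analysis:
h(position 1) = 0.25·0 + 0.35·h(position 1) + 0.2·h(position 2) + 0.2·1
h(position 2) = 0.2·0 + 0.25·h(position 1) + 0.35·h(position 2) + 0.2·1
Solving: h(position 1) = 0.4564, h(position 2) = 0.4832.
Starting from position 1, the probability is 0.4564.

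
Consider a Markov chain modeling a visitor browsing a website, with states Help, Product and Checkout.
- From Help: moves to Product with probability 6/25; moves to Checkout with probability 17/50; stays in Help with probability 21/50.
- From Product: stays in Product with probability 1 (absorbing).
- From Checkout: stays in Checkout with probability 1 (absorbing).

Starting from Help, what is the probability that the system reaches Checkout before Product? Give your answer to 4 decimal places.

Let h(s) be the probability of absorption at Checkout starting from transient state s. Then h(Checkout) = 1 and h(Product) = 0. By first-step analysis:
h(Help) = 0.42·h(Help) + 0.24·0 + 0.34·1
Solving: h(Help) = 0.5862.
Starting from Help, the probability is 0.5862.

0.5862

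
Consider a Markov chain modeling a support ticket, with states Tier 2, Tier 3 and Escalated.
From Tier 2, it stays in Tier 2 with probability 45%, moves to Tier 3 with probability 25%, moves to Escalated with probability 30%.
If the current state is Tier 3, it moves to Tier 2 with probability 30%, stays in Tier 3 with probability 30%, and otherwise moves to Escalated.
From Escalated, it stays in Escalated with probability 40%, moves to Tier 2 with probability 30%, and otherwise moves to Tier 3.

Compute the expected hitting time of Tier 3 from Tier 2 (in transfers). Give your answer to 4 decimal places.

3.7500

Let t(s) be the expected number of transfers to first reach Tier 3 from state s, with t(Tier 3) = 0. Conditioning on the first transfer:
t(Tier 2) = 1 + 0.45·t(Tier 2) + 0.3·t(Escalated)
t(Escalated) = 1 + 0.3·t(Tier 2) + 0.4·t(Escalated)
Solving: t(Tier 2) = 3.7500, t(Escalated) = 3.5417.
Expected transfers from Tier 2 to Tier 3: 3.7500.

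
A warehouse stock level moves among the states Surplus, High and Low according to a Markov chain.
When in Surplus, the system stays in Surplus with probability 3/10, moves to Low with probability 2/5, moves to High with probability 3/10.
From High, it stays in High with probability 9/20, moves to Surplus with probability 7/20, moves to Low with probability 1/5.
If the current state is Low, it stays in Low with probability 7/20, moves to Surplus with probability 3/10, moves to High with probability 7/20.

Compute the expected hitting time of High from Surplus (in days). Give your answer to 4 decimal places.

Let t(s) be the expected number of days to first reach High from state s, with t(High) = 0. Conditioning on the first day:
t(Surplus) = 1 + 0.3·t(Surplus) + 0.4·t(Low)
t(Low) = 1 + 0.3·t(Surplus) + 0.35·t(Low)
Solving: t(Surplus) = 3.1343, t(Low) = 2.9851.
Expected days from Surplus to High: 3.1343.

3.1343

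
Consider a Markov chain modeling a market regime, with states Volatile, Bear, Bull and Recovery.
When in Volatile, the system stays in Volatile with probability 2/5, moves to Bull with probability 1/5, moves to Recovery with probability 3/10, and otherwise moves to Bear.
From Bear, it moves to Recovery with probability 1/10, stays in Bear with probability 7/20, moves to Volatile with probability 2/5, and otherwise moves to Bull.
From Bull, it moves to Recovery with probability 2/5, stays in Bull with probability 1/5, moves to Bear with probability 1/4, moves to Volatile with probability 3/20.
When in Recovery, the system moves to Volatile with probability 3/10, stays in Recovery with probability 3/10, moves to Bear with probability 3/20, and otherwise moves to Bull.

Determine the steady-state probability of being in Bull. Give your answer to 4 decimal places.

0.2044

Let the stationary distribution be π with π = πP and π_1 + π_2 + π_3 + π_4 = 1.
π_1 = 0.4·π_1 + 0.4·π_2 + 0.15·π_3 + 0.3·π_4
π_2 = 0.1·π_1 + 0.35·π_2 + 0.25·π_3 + 0.15·π_4
π_3 = 0.2·π_1 + 0.15·π_2 + 0.2·π_3 + 0.25·π_4
Solving with the normalization constraint gives π = (0.3207, 0.1930, 0.2044, 0.2818).
So the stationary probability of Bull is 0.2044.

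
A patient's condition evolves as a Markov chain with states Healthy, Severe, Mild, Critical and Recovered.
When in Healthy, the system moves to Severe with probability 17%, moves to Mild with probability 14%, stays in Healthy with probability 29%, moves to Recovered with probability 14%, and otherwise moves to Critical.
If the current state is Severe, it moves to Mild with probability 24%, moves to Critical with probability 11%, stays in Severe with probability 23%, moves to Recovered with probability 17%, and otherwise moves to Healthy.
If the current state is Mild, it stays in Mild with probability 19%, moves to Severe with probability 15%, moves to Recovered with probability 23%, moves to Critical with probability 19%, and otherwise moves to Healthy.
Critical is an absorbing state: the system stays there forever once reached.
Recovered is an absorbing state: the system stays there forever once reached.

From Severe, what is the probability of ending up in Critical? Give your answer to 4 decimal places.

Let h(s) be the probability of absorption at Critical starting from transient state s. Then h(Critical) = 1 and h(Recovered) = 0. By first-step analysis:
h(Healthy) = 0.29·h(Healthy) + 0.17·h(Severe) + 0.14·h(Mild) + 0.26·1 + 0.14·0
h(Severe) = 0.25·h(Healthy) + 0.23·h(Severe) + 0.24·h(Mild) + 0.11·1 + 0.17·0
h(Mild) = 0.24·h(Healthy) + 0.15·h(Severe) + 0.19·h(Mild) + 0.19·1 + 0.23·0
Solving: h(Healthy) = 0.5805, h(Severe) = 0.4861, h(Mild) = 0.4966.
Starting from Severe, the probability is 0.4861.

0.4861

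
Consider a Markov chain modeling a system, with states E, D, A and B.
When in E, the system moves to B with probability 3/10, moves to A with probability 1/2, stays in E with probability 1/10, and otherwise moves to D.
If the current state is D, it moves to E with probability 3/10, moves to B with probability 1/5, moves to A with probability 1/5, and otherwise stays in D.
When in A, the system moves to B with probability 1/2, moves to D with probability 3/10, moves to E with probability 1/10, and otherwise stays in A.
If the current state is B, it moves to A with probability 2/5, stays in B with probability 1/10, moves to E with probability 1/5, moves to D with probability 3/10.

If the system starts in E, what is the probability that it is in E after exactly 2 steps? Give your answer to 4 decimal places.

Propagate the distribution vector 2 steps from E.
After 0 steps: (1.0000, 0.0000, 0.0000, 0.0000)
After 1 step: (0.1000, 0.1000, 0.5000, 0.3000)
After 2 steps: (0.1500, 0.2800, 0.2400, 0.3300)
P(in E after 2 steps) = 0.1500

0.1500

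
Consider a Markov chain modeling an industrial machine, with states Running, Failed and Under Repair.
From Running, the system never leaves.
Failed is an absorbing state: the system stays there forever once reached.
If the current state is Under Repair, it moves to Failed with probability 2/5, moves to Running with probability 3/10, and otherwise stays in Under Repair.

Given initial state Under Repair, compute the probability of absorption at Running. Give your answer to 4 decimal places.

Let h(s) be the probability of absorption at Running starting from transient state s. Then h(Running) = 1 and h(Failed) = 0. By first-step analysis:
h(Under Repair) = 0.3·1 + 0.4·0 + 0.3·h(Under Repair)
Solving: h(Under Repair) = 0.4286.
Starting from Under Repair, the probability is 0.4286.

0.4286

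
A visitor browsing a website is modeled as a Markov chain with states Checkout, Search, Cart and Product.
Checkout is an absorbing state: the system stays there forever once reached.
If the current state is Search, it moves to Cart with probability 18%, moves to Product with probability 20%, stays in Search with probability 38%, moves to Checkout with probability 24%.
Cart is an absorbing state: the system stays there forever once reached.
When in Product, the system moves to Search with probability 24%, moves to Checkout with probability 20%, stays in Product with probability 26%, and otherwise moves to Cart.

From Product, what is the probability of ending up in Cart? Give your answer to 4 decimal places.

Let h(s) be the probability of absorption at Cart starting from transient state s. Then h(Cart) = 1 and h(Checkout) = 0. By first-step analysis:
h(Search) = 0.24·0 + 0.38·h(Search) + 0.18·1 + 0.2·h(Product)
h(Product) = 0.2·0 + 0.24·h(Search) + 0.3·1 + 0.26·h(Product)
Solving: h(Search) = 0.4703, h(Product) = 0.5579.
Starting from Product, the probability is 0.5579.

0.5579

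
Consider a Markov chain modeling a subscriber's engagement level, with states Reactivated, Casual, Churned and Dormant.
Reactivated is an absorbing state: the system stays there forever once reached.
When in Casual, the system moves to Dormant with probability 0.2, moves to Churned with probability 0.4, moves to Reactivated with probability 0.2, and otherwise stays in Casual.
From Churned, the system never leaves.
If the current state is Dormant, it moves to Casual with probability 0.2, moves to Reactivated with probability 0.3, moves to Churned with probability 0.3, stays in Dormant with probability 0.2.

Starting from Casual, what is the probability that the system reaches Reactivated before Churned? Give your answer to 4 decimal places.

Let h(s) be the probability of absorption at Reactivated starting from transient state s. Then h(Reactivated) = 1 and h(Churned) = 0. By first-step analysis:
h(Casual) = 0.2·1 + 0.2·h(Casual) + 0.4·0 + 0.2·h(Dormant)
h(Dormant) = 0.3·1 + 0.2·h(Casual) + 0.3·0 + 0.2·h(Dormant)
Solving: h(Casual) = 0.3667, h(Dormant) = 0.4667.
Starting from Casual, the probability is 0.3667.

0.3667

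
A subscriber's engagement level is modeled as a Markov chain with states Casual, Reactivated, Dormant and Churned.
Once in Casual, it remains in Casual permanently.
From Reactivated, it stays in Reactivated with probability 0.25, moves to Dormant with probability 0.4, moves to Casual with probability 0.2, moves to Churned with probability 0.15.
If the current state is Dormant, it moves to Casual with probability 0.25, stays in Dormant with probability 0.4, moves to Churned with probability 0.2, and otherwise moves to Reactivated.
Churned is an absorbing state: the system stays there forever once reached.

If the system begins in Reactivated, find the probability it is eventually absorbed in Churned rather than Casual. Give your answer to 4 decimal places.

Let h(s) be the probability of absorption at Churned starting from transient state s. Then h(Churned) = 1 and h(Casual) = 0. By first-step analysis:
h(Reactivated) = 0.2·0 + 0.25·h(Reactivated) + 0.4·h(Dormant) + 0.15·1
h(Dormant) = 0.25·0 + 0.15·h(Reactivated) + 0.4·h(Dormant) + 0.2·1
Solving: h(Reactivated) = 0.4359, h(Dormant) = 0.4423.
Starting from Reactivated, the probability is 0.4359.

0.4359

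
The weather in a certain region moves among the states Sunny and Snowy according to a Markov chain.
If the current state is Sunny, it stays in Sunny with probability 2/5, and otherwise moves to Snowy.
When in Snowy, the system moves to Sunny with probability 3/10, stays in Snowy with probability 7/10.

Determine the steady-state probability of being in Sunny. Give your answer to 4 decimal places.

Let the stationary distribution be π with π = πP and π_1 + π_2 = 1.
π_1 = 0.4·π_1 + 0.3·π_2
Solving with the normalization constraint gives π = (0.3333, 0.6667).
So the stationary probability of Sunny is 0.3333.

0.3333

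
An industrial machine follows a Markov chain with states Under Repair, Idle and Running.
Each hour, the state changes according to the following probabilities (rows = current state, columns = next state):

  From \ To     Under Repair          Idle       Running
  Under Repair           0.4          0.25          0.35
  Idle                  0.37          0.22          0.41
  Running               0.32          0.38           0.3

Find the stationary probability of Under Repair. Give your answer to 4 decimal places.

Let the stationary distribution be π with π = πP and π_1 + π_2 + π_3 = 1.
π_1 = 0.4·π_1 + 0.37·π_2 + 0.32·π_3
π_2 = 0.25·π_1 + 0.22·π_2 + 0.38·π_3
Solving with the normalization constraint gives π = (0.3634, 0.2869, 0.3497).
So the stationary probability of Under Repair is 0.3634.

0.3634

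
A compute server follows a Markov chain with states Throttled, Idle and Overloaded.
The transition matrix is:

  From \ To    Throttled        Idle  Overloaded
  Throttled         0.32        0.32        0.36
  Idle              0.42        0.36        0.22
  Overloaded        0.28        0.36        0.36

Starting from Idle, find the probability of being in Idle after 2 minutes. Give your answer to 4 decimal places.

Sum over the intermediate state after 1 minute:
P = P(Idle→Throttled)·P(Throttled→Idle) + P(Idle→Idle)·P(Idle→Idle) + P(Idle→Overloaded)·P(Overloaded→Idle)
  = 0.42×0.32 + 0.36×0.36 + 0.22×0.36
  = 0.1344 + 0.1296 + 0.0792 = 0.3432

0.3432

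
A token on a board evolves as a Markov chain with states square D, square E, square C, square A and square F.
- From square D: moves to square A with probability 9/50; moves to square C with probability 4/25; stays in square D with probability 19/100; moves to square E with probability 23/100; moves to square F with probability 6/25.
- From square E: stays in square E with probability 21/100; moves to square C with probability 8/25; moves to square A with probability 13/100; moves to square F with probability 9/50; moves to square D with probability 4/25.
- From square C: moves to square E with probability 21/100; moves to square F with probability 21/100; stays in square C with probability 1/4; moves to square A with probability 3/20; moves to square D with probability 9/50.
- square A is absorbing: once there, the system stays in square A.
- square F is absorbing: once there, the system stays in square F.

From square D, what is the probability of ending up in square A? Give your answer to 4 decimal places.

0.4245

Let h(s) be the probability of absorption at square A starting from transient state s. Then h(square A) = 1 and h(square F) = 0. By first-step analysis:
h(square D) = 0.19·h(square D) + 0.23·h(square E) + 0.16·h(square C) + 0.18·1 + 0.24·0
h(square E) = 0.16·h(square D) + 0.21·h(square E) + 0.32·h(square C) + 0.13·1 + 0.18·0
h(square C) = 0.18·h(square D) + 0.21·h(square E) + 0.25·h(square C) + 0.15·1 + 0.21·0
Solving: h(square D) = 0.4245, h(square E) = 0.4205, h(square C) = 0.4196.
Starting from square D, the probability is 0.4245.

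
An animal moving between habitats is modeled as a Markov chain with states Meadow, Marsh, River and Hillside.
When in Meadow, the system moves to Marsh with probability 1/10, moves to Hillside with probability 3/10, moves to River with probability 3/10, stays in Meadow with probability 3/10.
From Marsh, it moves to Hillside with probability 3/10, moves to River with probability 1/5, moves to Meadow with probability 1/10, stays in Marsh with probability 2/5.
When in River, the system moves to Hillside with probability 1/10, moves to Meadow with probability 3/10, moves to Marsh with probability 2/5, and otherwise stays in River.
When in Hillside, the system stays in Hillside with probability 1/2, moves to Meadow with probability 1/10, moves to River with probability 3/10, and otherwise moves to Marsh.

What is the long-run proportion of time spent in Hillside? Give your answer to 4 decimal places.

0.3125

Let the stationary distribution be π with π = πP and π_1 + π_2 + π_3 + π_4 = 1.
π_1 = 0.3·π_1 + 0.1·π_2 + 0.3·π_3 + 0.1·π_4
π_2 = 0.1·π_1 + 0.4·π_2 + 0.4·π_3 + 0.1·π_4
π_3 = 0.3·π_1 + 0.2·π_2 + 0.2·π_3 + 0.3·π_4
Solving with the normalization constraint gives π = (0.1875, 0.2500, 0.2500, 0.3125).
So the stationary probability of Hillside is 0.3125.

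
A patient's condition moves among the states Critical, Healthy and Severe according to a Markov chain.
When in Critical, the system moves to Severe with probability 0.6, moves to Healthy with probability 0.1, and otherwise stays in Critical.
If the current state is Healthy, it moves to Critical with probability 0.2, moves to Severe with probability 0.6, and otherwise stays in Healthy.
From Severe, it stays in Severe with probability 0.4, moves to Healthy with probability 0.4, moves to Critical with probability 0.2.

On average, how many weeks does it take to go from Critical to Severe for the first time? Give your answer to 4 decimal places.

Let t(s) be the expected number of weeks to first reach Severe from state s, with t(Severe) = 0. Conditioning on the first week:
t(Critical) = 1 + 0.3·t(Critical) + 0.1·t(Healthy)
t(Healthy) = 1 + 0.2·t(Critical) + 0.2·t(Healthy)
Solving: t(Critical) = 1.6667, t(Healthy) = 1.6667.
Expected weeks from Critical to Severe: 1.6667.

1.6667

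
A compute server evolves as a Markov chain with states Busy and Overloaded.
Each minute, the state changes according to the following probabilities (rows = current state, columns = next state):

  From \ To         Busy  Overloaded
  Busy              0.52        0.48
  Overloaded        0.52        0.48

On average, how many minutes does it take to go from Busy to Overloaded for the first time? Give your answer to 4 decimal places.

Let t(s) be the expected number of minutes to first reach Overloaded from state s, with t(Overloaded) = 0. Conditioning on the first minute:
t(Busy) = 1 + 0.52·t(Busy)
Solving: t(Busy) = 2.0833.
Expected minutes from Busy to Overloaded: 2.0833.

2.0833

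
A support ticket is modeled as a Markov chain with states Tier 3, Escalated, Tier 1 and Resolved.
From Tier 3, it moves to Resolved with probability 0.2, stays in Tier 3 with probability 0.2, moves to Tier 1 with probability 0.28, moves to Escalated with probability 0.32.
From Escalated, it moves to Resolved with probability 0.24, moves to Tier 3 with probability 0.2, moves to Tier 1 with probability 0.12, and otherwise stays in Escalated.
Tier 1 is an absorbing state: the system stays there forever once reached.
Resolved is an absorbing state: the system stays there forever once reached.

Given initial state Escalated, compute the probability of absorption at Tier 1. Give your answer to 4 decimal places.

Let h(s) be the probability of absorption at Tier 1 starting from transient state s. Then h(Tier 1) = 1 and h(Resolved) = 0. By first-step analysis:
h(Tier 3) = 0.2·h(Tier 3) + 0.32·h(Escalated) + 0.28·1 + 0.2·0
h(Escalated) = 0.2·h(Tier 3) + 0.44·h(Escalated) + 0.12·1 + 0.24·0
Solving: h(Tier 3) = 0.5083, h(Escalated) = 0.3958.
Starting from Escalated, the probability is 0.3958.

0.3958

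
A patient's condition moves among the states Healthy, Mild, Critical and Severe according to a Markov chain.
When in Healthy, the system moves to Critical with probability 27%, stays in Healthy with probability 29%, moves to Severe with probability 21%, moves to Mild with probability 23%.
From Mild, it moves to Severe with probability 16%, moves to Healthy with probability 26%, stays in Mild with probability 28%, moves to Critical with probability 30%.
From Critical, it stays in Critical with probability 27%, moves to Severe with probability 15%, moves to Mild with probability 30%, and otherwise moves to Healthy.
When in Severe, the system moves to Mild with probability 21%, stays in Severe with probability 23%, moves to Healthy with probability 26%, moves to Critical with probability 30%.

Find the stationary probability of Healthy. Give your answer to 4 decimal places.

Let the stationary distribution be π with π = πP and π_1 + π_2 + π_3 + π_4 = 1.
π_1 = 0.29·π_1 + 0.26·π_2 + 0.28·π_3 + 0.26·π_4
π_2 = 0.23·π_1 + 0.28·π_2 + 0.3·π_3 + 0.21·π_4
π_3 = 0.27·π_1 + 0.3·π_2 + 0.27·π_3 + 0.3·π_4
Solving with the normalization constraint gives π = (0.2739, 0.2591, 0.2833, 0.1837).
So the stationary probability of Healthy is 0.2739.

0.2739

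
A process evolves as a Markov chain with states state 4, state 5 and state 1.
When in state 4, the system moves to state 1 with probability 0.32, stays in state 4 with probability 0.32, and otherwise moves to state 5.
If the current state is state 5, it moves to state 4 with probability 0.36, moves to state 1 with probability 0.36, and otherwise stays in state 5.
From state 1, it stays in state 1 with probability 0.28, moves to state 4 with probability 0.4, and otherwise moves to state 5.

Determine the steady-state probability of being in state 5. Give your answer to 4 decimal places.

0.3215

Let the stationary distribution be π with π = πP and π_1 + π_2 + π_3 = 1.
π_1 = 0.32·π_1 + 0.36·π_2 + 0.4·π_3
π_2 = 0.36·π_1 + 0.28·π_2 + 0.32·π_3
Solving with the normalization constraint gives π = (0.3585, 0.3215, 0.3201).
So the stationary probability of state 5 is 0.3215.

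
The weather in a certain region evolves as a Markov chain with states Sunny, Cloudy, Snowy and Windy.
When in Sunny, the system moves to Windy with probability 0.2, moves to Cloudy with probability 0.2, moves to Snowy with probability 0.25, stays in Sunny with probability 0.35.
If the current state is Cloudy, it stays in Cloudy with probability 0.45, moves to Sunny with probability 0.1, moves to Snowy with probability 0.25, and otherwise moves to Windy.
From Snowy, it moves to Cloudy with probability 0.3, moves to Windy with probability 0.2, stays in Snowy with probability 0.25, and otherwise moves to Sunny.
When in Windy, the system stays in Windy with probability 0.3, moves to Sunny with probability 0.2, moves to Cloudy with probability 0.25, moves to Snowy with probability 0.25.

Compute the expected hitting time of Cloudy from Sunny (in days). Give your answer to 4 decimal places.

Let t(s) be the expected number of days to first reach Cloudy from state s, with t(Cloudy) = 0. Conditioning on the first day:
t(Sunny) = 1 + 0.35·t(Sunny) + 0.25·t(Snowy) + 0.2·t(Windy)
t(Snowy) = 1 + 0.25·t(Sunny) + 0.25·t(Snowy) + 0.2·t(Windy)
t(Windy) = 1 + 0.2·t(Sunny) + 0.25·t(Snowy) + 0.3·t(Windy)
Solving: t(Sunny) = 4.2353, t(Snowy) = 3.8118, t(Windy) = 4.0000.
Expected days from Sunny to Cloudy: 4.2353.

4.2353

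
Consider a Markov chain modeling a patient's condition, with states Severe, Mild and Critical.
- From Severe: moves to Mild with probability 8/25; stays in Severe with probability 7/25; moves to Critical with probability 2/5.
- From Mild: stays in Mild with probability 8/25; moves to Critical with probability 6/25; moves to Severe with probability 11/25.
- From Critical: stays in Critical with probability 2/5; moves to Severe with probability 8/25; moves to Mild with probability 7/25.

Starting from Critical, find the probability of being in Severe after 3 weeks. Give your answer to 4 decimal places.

0.3428

Propagate the distribution vector 3 weeks from Critical.
After 0 weeks: (0.0000, 0.0000, 1.0000)
After 1 week: (0.3200, 0.2800, 0.4000)
After 2 weeks: (0.3408, 0.3040, 0.3552)
After 3 weeks: (0.3428, 0.3058, 0.3514)
P(in Severe after 3 weeks) = 0.3428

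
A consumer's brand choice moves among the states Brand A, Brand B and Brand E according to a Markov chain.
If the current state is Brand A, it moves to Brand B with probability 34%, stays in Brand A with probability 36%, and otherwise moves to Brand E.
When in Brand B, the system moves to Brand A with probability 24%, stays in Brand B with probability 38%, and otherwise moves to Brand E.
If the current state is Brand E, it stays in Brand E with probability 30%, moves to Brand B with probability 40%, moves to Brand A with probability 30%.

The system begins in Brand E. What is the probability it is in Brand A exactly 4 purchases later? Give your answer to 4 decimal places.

0.2952

Propagate the distribution vector 4 purchases from Brand E.
After 0 purchases: (0.0000, 0.0000, 1.0000)
After 1 purchase: (0.3000, 0.4000, 0.3000)
After 2 purchases: (0.2940, 0.3740, 0.3320)
After 3 purchases: (0.2952, 0.3749, 0.3299)
After 4 purchases: (0.2952, 0.3748, 0.3300)
P(in Brand A after 4 purchases) = 0.2952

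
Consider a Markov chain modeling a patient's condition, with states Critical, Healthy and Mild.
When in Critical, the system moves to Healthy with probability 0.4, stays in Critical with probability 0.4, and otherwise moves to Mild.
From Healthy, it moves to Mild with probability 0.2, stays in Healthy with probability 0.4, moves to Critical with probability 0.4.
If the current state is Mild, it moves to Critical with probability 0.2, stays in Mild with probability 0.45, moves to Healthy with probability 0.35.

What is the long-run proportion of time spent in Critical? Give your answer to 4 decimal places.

0.3467

Let the stationary distribution be π with π = πP and π_1 + π_2 + π_3 = 1.
π_1 = 0.4·π_1 + 0.4·π_2 + 0.2·π_3
π_2 = 0.4·π_1 + 0.4·π_2 + 0.35·π_3
Solving with the normalization constraint gives π = (0.3467, 0.3867, 0.2667).
So the stationary probability of Critical is 0.3467.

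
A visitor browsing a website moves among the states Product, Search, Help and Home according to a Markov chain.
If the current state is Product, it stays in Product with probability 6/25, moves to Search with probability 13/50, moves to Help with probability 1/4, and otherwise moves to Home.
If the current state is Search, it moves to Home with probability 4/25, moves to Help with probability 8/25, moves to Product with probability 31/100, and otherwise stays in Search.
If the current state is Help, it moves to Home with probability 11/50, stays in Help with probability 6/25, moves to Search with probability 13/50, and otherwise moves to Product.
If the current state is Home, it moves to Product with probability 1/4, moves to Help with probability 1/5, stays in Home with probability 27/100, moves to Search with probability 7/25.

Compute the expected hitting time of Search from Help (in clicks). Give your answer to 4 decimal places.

3.7765

Let t(s) be the expected number of clicks to first reach Search from state s, with t(Search) = 0. Conditioning on the first click:
t(Product) = 1 + 0.24·t(Product) + 0.25·t(Help) + 0.25·t(Home)
t(Help) = 1 + 0.28·t(Product) + 0.24·t(Help) + 0.22·t(Home)
t(Home) = 1 + 0.25·t(Product) + 0.2·t(Help) + 0.27·t(Home)
Solving: t(Product) = 3.7742, t(Help) = 3.7765, t(Home) = 3.6970.
Expected clicks from Help to Search: 3.7765.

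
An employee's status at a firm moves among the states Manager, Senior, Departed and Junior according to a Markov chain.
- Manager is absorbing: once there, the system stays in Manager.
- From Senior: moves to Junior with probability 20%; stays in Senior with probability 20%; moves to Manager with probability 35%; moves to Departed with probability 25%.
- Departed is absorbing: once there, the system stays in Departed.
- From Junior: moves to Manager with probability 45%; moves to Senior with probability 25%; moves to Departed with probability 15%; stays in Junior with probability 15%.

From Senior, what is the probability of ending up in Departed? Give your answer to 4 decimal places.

0.3849

Let h(s) be the probability of absorption at Departed starting from transient state s. Then h(Departed) = 1 and h(Manager) = 0. By first-step analysis:
h(Senior) = 0.35·0 + 0.2·h(Senior) + 0.25·1 + 0.2·h(Junior)
h(Junior) = 0.45·0 + 0.25·h(Senior) + 0.15·1 + 0.15·h(Junior)
Solving: h(Senior) = 0.3849, h(Junior) = 0.2897.
Starting from Senior, the probability is 0.3849.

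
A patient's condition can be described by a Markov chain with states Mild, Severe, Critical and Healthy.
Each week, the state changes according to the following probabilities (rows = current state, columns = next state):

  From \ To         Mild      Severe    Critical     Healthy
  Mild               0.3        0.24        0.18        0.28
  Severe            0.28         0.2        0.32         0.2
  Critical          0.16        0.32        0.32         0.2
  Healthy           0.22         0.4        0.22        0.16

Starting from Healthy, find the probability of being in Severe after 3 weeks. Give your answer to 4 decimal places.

0.2850

Propagate the distribution vector 3 weeks from Healthy.
After 0 weeks: (0.0000, 0.0000, 0.0000, 1.0000)
After 1 week: (0.2200, 0.4000, 0.2200, 0.1600)
After 2 weeks: (0.2484, 0.2672, 0.2732, 0.2112)
After 3 weeks: (0.2395, 0.2850, 0.2641, 0.2114)
P(in Severe after 3 weeks) = 0.2850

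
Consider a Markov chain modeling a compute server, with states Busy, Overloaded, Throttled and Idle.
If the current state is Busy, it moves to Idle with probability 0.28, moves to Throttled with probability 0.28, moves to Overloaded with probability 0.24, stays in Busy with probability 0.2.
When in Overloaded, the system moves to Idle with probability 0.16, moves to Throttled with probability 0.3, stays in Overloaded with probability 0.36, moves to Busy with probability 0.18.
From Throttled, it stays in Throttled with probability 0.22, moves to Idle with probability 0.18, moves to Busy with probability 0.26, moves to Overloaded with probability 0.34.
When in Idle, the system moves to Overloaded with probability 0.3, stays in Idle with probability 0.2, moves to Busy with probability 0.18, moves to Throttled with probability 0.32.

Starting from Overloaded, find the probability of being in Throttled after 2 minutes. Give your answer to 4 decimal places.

0.2756

Propagate the distribution vector 2 minutes from Overloaded.
After 0 minutes: (0.0000, 1.0000, 0.0000, 0.0000)
After 1 minute: (0.1800, 0.3600, 0.3000, 0.1600)
After 2 minutes: (0.2076, 0.3228, 0.2756, 0.1940)
P(in Throttled after 2 minutes) = 0.2756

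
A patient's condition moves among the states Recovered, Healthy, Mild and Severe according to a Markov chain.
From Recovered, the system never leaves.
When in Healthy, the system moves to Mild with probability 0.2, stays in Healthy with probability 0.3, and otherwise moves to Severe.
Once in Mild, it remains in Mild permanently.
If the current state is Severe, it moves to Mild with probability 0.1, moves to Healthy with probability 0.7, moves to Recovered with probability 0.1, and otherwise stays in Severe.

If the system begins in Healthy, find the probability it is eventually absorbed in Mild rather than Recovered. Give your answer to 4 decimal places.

Let h(s) be the probability of absorption at Mild starting from transient state s. Then h(Mild) = 1 and h(Recovered) = 0. By first-step analysis:
h(Healthy) = 0.3·h(Healthy) + 0.2·1 + 0.5·h(Severe)
h(Severe) = 0.1·0 + 0.7·h(Healthy) + 0.1·1 + 0.1·h(Severe)
Solving: h(Healthy) = 0.8214, h(Severe) = 0.7500.
Starting from Healthy, the probability is 0.8214.

0.8214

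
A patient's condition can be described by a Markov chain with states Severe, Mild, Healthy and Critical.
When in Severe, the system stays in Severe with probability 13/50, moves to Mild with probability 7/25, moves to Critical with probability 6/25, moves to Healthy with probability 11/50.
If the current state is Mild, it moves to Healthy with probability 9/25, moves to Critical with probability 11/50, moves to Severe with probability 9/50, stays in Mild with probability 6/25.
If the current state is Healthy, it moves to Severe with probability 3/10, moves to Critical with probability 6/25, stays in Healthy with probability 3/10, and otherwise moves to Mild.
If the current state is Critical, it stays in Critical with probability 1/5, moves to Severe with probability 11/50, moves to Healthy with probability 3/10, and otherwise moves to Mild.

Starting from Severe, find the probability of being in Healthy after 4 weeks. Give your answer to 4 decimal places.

0.2946

Propagate the distribution vector 4 weeks from Severe.
After 0 weeks: (1.0000, 0.0000, 0.0000, 0.0000)
After 1 week: (0.2600, 0.2800, 0.2200, 0.2400)
After 2 weeks: (0.2368, 0.2424, 0.2960, 0.2248)
After 3 weeks: (0.2435, 0.2348, 0.2956, 0.2262)
After 4 weeks: (0.2440, 0.2351, 0.2946, 0.2263)
P(in Healthy after 4 weeks) = 0.2946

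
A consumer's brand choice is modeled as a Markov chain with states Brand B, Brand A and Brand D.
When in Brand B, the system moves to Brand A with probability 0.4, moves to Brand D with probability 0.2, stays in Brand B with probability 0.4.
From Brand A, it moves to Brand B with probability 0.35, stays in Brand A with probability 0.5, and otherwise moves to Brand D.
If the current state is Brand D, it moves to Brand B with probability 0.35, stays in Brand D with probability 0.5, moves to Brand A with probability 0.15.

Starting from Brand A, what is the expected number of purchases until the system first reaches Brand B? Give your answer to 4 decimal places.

Let t(s) be the expected number of purchases to first reach Brand B from state s, with t(Brand B) = 0. Conditioning on the first purchase:
t(Brand A) = 1 + 0.5·t(Brand A) + 0.15·t(Brand D)
t(Brand D) = 1 + 0.15·t(Brand A) + 0.5·t(Brand D)
Solving: t(Brand A) = 2.8571, t(Brand D) = 2.8571.
Expected purchases from Brand A to Brand B: 2.8571.

2.8571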